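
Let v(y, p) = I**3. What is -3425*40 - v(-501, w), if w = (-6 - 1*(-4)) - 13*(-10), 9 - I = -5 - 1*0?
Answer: -139744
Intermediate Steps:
I = 14 (I = 9 - (-5 - 1*0) = 9 - (-5 + 0) = 9 - 1*(-5) = 9 + 5 = 14)
w = 128 (w = (-6 + 4) + 130 = -2 + 130 = 128)
v(y, p) = 2744 (v(y, p) = 14**3 = 2744)
-3425*40 - v(-501, w) = -3425*40 - 1*2744 = -137000 - 2744 = -139744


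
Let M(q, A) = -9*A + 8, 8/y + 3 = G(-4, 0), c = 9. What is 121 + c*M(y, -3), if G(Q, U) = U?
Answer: 436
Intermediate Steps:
y = -8/3 (y = 8/(-3 + 0) = 8/(-3) = 8*(-⅓) = -8/3 ≈ -2.6667)
M(q, A) = 8 - 9*A
121 + c*M(y, -3) = 121 + 9*(8 - 9*(-3)) = 121 + 9*(8 + 27) = 121 + 9*35 = 121 + 315 = 436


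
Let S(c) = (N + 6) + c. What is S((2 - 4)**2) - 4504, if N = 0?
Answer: -4494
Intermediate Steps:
S(c) = 6 + c (S(c) = (0 + 6) + c = 6 + c)
S((2 - 4)**2) - 4504 = (6 + (2 - 4)**2) - 4504 = (6 + (-2)**2) - 4504 = (6 + 4) - 4504 = 10 - 4504 = -4494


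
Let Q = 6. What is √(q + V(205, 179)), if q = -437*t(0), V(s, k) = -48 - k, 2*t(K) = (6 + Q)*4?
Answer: I*√10715 ≈ 103.51*I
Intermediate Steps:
t(K) = 24 (t(K) = ((6 + 6)*4)/2 = (12*4)/2 = (½)*48 = 24)
q = -10488 (q = -437*24 = -10488)
√(q + V(205, 179)) = √(-10488 + (-48 - 1*179)) = √(-10488 + (-48 - 179)) = √(-10488 - 227) = √(-10715) = I*√10715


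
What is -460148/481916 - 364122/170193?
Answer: -21149182193/6834894149 ≈ -3.0943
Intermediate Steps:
-460148/481916 - 364122/170193 = -460148*1/481916 - 364122*1/170193 = -115037/120479 - 121374/56731 = -21149182193/6834894149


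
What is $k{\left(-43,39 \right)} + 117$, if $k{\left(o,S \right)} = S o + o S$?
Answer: $-3237$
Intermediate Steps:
$k{\left(o,S \right)} = 2 S o$ ($k{\left(o,S \right)} = S o + S o = 2 S o$)
$k{\left(-43,39 \right)} + 117 = 2 \cdot 39 \left(-43\right) + 117 = -3354 + 117 = -3237$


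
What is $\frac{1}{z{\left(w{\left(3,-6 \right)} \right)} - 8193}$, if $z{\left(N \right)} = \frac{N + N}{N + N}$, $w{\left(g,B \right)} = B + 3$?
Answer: $- \frac{1}{8192} \approx -0.00012207$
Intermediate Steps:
$w{\left(g,B \right)} = 3 + B$
$z{\left(N \right)} = 1$ ($z{\left(N \right)} = \frac{2 N}{2 N} = 2 N \frac{1}{2 N} = 1$)
$\frac{1}{z{\left(w{\left(3,-6 \right)} \right)} - 8193} = \frac{1}{1 - 8193} = \frac{1}{-8192} = - \frac{1}{8192}$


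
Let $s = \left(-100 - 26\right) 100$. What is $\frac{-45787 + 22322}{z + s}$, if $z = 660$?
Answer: $\frac{4693}{2388} \approx 1.9652$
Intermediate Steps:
$s = -12600$ ($s = \left(-126\right) 100 = -12600$)
$\frac{-45787 + 22322}{z + s} = \frac{-45787 + 22322}{660 - 12600} = - \frac{23465}{-11940} = \left(-23465\right) \left(- \frac{1}{11940}\right) = \frac{4693}{2388}$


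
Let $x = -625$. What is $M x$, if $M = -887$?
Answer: $554375$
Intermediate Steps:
$M x = \left(-887\right) \left(-625\right) = 554375$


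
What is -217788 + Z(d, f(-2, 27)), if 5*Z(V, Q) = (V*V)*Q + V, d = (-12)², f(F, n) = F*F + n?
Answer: -89196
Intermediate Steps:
f(F, n) = n + F² (f(F, n) = F² + n = n + F²)
d = 144
Z(V, Q) = V/5 + Q*V²/5 (Z(V, Q) = ((V*V)*Q + V)/5 = (V²*Q + V)/5 = (Q*V² + V)/5 = (V + Q*V²)/5 = V/5 + Q*V²/5)
-217788 + Z(d, f(-2, 27)) = -217788 + (⅕)*144*(1 + (27 + (-2)²)*144) = -217788 + (⅕)*144*(1 + (27 + 4)*144) = -217788 + (⅕)*144*(1 + 31*144) = -217788 + (⅕)*144*(1 + 4464) = -217788 + (⅕)*144*4465 = -217788 + 128592 = -89196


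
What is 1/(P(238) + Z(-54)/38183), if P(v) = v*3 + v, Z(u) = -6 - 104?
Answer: 38183/36350106 ≈ 0.0010504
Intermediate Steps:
Z(u) = -110
P(v) = 4*v (P(v) = 3*v + v = 4*v)
1/(P(238) + Z(-54)/38183) = 1/(4*238 - 110/38183) = 1/(952 - 110*1/38183) = 1/(952 - 110/38183) = 1/(36350106/38183) = 38183/36350106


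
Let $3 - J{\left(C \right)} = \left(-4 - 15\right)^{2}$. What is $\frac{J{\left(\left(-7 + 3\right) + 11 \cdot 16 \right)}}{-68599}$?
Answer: $\frac{358}{68599} \approx 0.0052187$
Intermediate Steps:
$J{\left(C \right)} = -358$ ($J{\left(C \right)} = 3 - \left(-4 - 15\right)^{2} = 3 - \left(-19\right)^{2} = 3 - 361 = -358$)
$\frac{J{\left(\left(-7 + 3\right) + 11 \cdot 16 \right)}}{-68599} = - \frac{358}{-68599} = \left(-358\right) \left(- \frac{1}{68599}\right) = \frac{358}{68599}$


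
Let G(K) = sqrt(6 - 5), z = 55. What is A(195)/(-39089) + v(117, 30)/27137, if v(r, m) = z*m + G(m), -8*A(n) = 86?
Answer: 259310647/4243032772 ≈ 0.061114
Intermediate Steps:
A(n) = -43/4 (A(n) = -1/8*86 = -43/4)
G(K) = 1 (G(K) = sqrt(1) = 1)
v(r, m) = 1 + 55*m (v(r, m) = 55*m + 1 = 1 + 55*m)
A(195)/(-39089) + v(117, 30)/27137 = -43/4/(-39089) + (1 + 55*30)/27137 = -43/4*(-1/39089) + (1 + 1650)*(1/27137) = 43/156356 + 1651*(1/27137) = 43/156356 + 1651/27137 = 259310647/4243032772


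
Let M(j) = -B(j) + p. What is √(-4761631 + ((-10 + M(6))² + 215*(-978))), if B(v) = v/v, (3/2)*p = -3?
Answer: 2*I*√1242933 ≈ 2229.7*I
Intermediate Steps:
p = -2 (p = (⅔)*(-3) = -2)
B(v) = 1
M(j) = -3 (M(j) = -1*1 - 2 = -1 - 2 = -3)
√(-4761631 + ((-10 + M(6))² + 215*(-978))) = √(-4761631 + ((-10 - 3)² + 215*(-978))) = √(-4761631 + ((-13)² - 210270)) = √(-4761631 + (169 - 210270)) = √(-4761631 - 210101) = √(-4971732) = 2*I*√1242933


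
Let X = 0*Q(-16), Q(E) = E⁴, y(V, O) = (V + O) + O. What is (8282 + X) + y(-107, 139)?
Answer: 8453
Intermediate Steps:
y(V, O) = V + 2*O (y(V, O) = (O + V) + O = V + 2*O)
X = 0 (X = 0*(-16)⁴ = 0*65536 = 0)
(8282 + X) + y(-107, 139) = (8282 + 0) + (-107 + 2*139) = 8282 + (-107 + 278) = 8282 + 171 = 8453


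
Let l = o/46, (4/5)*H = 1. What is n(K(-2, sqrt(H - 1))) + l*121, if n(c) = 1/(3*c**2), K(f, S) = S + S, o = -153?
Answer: -55493/138 ≈ -402.12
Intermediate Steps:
H = 5/4 (H = (5/4)*1 = 5/4 ≈ 1.2500)
l = -153/46 ≈ -3.3261
K(f, S) = 2*S
n(c) = 1/(3*c**2)
n(K(-2, sqrt(H - 1))) + l*121 = 1/(3*(2*sqrt(5/4 - 1))**2) - 153/46*121 = 1/(3*(2*sqrt(1/4))**2) - 18513/46 = 1/(3*(2*(1/2))**2) - 18513/46 = (1/3)/1**2 - 18513/46 = (1/3)*1 - 18513/46 = 1/3 - 18513/46 = -55493/138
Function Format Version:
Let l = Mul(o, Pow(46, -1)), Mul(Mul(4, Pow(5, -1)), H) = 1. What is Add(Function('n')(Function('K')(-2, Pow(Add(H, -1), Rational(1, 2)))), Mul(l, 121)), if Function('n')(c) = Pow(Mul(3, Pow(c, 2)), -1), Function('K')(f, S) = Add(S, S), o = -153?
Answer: Rational(-55493, 138) ≈ -402.12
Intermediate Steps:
H = Rational(5, 4) (H = Mul(Rational(5, 4), 1) = Rational(5, 4) ≈ 1.2500)
l = Rational(-153, 46) (l = Mul(-153, Pow(46, -1)) = Mul(-153, Rational(1, 46)) = Rational(-153, 46) ≈ -3.3261)
Function('K')(f, S) = Mul(2, S)
Function('n')(c) = Mul(Rational(1, 3), Pow(c, -2))
Add(Function('n')(Function('K')(-2, Pow(Add(H, -1), Rational(1, 2)))), Mul(l, 121)) = Add(Mul(Rational(1, 3), Pow(Mul(2, Pow(Add(Rational(5, 4), -1), Rational(1, 2))), -2)), Mul(Rational(-153, 46), 121)) = Add(Mul(Rational(1, 3), Pow(Mul(2, Pow(Rational(1, 4), Rational(1, 2))), -2)), Rational(-18513, 46)) = Add(Mul(Rational(1, 3), Pow(Mul(2, Rational(1, 2)), -2)), Rational(-18513, 46)) = Add(Mul(Rational(1, 3), Pow(1, -2)), Rational(-18513, 46)) = Add(Mul(Rational(1, 3), 1), Rational(-18513, 46)) = Add(Rational(1, 3), Rational(-18513, 46)) = Rational(-55493, 138)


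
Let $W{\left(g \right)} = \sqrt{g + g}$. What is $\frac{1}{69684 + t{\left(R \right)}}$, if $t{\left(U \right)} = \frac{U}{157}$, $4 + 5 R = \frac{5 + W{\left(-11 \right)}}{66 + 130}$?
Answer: $\frac{1649622215869460}{114952266138537050543} - \frac{153860 i \sqrt{22}}{114952266138537050543} \approx 1.4351 \cdot 10^{-5} - 6.278 \cdot 10^{-15} i$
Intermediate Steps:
$W{\left(g \right)} = \sqrt{2} \sqrt{g}$ ($W{\left(g \right)} = \sqrt{2 g} = \sqrt{2} \sqrt{g}$)
$R = - \frac{779}{980} + \frac{i \sqrt{22}}{980}$ ($R = - \frac{4}{5} + \frac{\left(5 + \sqrt{2} \sqrt{-11}\right) \frac{1}{66 + 130}}{5} = - \frac{4}{5} + \frac{\left(5 + \sqrt{2} i \sqrt{11}\right) \frac{1}{196}}{5} = - \frac{4}{5} + \frac{\left(5 + i \sqrt{22}\right) \frac{1}{196}}{5} = - \frac{4}{5} + \frac{\frac{5}{196} + \frac{i \sqrt{22}}{196}}{5} = - \frac{4}{5} + \left(\frac{1}{196} + \frac{i \sqrt{22}}{980}\right) = - \frac{779}{980} + \frac{i \sqrt{22}}{980} \approx -0.7949 + 0.0047861 i$)
$t{\left(U \right)} = \frac{U}{157}$ ($t{\left(U \right)} = U \frac{1}{157} = \frac{U}{157}$)
$\frac{1}{69684 + t{\left(R \right)}} = \frac{1}{69684 + \frac{- \frac{779}{980} + \frac{i \sqrt{22}}{980}}{157}} = \frac{1}{69684 - \left(\frac{779}{153860} - \frac{i \sqrt{22}}{153860}\right)} = \frac{1}{\frac{10721579461}{153860} + \frac{i \sqrt{22}}{153860}}$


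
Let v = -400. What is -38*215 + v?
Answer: -8570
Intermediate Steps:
-38*215 + v = -38*215 - 400 = -8170 - 400 = -8570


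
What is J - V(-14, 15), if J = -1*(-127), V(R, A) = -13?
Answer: 140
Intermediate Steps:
J = 127
J - V(-14, 15) = 127 - 1*(-13) = 127 + 13 = 140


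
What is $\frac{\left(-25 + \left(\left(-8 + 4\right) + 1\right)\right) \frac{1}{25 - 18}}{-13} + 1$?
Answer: $\frac{17}{13} \approx 1.3077$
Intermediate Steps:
$\frac{\left(-25 + \left(\left(-8 + 4\right) + 1\right)\right) \frac{1}{25 - 18}}{-13} + 1 = - \frac{\left(-25 + \left(-4 + 1\right)\right) \frac{1}{7}}{13} + 1 = - \frac{\left(-25 - 3\right) \frac{1}{7}}{13} + 1 = - \frac{\left(-28\right) \frac{1}{7}}{13} + 1 = \left(- \frac{1}{13}\right) \left(-4\right) + 1 = \frac{4}{13} + 1 = \frac{17}{13}$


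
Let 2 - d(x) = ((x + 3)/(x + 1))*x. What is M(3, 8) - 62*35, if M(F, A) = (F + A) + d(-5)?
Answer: -4309/2 ≈ -2154.5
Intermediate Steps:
d(x) = 2 - x*(3 + x)/(1 + x) (d(x) = 2 - (x + 3)/(x + 1)*x = 2 - (3 + x)/(1 + x)*x = 2 - x*(3 + x)/(1 + x))
M(F, A) = 9/2 + A + F (M(F, A) = (F + A) + (2 - 1*(-5) - 1*(-5)**2)/(1 - 5) = (A + F) + (2 + 5 - 1*25)/(-4) = (A + F) - (2 + 5 - 25)/4 = (A + F) - 1/4*(-18) = (A + F) + 9/2 = 9/2 + A + F)
M(3, 8) - 62*35 = (9/2 + 8 + 3) - 62*35 = 31/2 - 2170 = -4309/2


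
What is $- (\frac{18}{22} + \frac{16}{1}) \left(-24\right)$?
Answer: $\frac{4440}{11} \approx 403.64$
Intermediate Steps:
$- (\frac{18}{22} + \frac{16}{1}) \left(-24\right) = - (18 \cdot \frac{1}{22} + 16 \cdot 1) \left(-24\right) = - (\frac{9}{11} + 16) \left(-24\right) = \left(-1\right) \frac{185}{11} \left(-24\right) = \left(- \frac{185}{11}\right) \left(-24\right) = \frac{4440}{11}$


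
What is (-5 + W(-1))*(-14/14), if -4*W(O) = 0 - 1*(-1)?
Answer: 21/4 ≈ 5.2500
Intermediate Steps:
W(O) = -¼ (W(O) = -(0 - 1*(-1))/4 = -(0 + 1)/4 = -¼*1 = -¼)
(-5 + W(-1))*(-14/14) = (-5 - ¼)*(-14/14) = -(-147)/(2*14) = -21/4*(-1) = 21/4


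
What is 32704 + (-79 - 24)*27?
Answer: 29923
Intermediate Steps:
32704 + (-79 - 24)*27 = 32704 - 103*27 = 32704 - 2781 = 29923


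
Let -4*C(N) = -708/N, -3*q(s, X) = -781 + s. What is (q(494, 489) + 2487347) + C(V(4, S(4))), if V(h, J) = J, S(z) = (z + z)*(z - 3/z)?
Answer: 194021059/78 ≈ 2.4874e+6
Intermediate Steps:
S(z) = 2*z*(z - 3/z) (S(z) = (2*z)*(z - 3/z) = 2*z*(z - 3/z))
q(s, X) = 781/3 - s/3 (q(s, X) = -(-781 + s)/3 = 781/3 - s/3)
C(N) = 177/N (C(N) = -(-177)/N = 177/N)
(q(494, 489) + 2487347) + C(V(4, S(4))) = ((781/3 - 1/3*494) + 2487347) + 177/(-6 + 2*4**2) = ((781/3 - 494/3) + 2487347) + 177/(-6 + 2*16) = (287/3 + 2487347) + 177/(-6 + 32) = 7462328/3 + 177/26 = 194021059/78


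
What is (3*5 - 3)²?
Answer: 144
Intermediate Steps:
(3*5 - 3)² = (15 - 3)² = 12² = 144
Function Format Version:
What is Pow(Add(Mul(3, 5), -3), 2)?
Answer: 144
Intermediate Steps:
Pow(Add(Mul(3, 5), -3), 2) = Pow(Add(15, -3), 2) = Pow(12, 2) = 144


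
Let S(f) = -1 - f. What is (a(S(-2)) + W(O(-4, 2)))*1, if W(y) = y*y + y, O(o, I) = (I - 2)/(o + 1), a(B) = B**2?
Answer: 1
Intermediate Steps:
O(o, I) = (-2 + I)/(1 + o)
W(y) = y + y**2 (W(y) = y**2 + y = y + y**2)
(a(S(-2)) + W(O(-4, 2)))*1 = ((-1 - 1*(-2))**2 + ((-2 + 2)/(1 - 4))*(1 + (-2 + 2)/(1 - 4)))*1 = ((-1 + 2)**2 + (0/(-3))*(1 + 0/(-3)))*1 = (1**2 + (-1/3*0)*(1 - 1/3*0))*1 = (1 + 0*(1 + 0))*1 = (1 + 0*1)*1 = (1 + 0)*1 = 1*1 = 1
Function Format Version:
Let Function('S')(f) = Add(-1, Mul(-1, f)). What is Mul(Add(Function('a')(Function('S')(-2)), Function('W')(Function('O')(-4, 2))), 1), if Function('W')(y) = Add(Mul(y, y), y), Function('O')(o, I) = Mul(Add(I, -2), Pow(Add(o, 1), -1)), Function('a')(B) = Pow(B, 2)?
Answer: 1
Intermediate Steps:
Function('O')(o, I) = Mul(Pow(Add(1, o), -1), Add(-2, I)) (Function('O')(o, I) = Mul(Add(-2, I), Pow(Add(1, o), -1)) = Mul(Pow(Add(1, o), -1), Add(-2, I)))
Function('W')(y) = Add(y, Pow(y, 2)) (Function('W')(y) = Add(Pow(y, 2), y) = Add(y, Pow(y, 2)))
Mul(Add(Function('a')(Function('S')(-2)), Function('W')(Function('O')(-4, 2))), 1) = Mul(Add(Pow(Add(-1, Mul(-1, -2)), 2), Mul(Mul(Pow(Add(1, -4), -1), Add(-2, 2)), Add(1, Mul(Pow(Add(1, -4), -1), Add(-2, 2))))), 1) = Mul(Add(Pow(Add(-1, 2), 2), Mul(Mul(Pow(-3, -1), 0), Add(1, Mul(Pow(-3, -1), 0)))), 1) = Mul(Add(Pow(1, 2), Mul(Mul(Rational(-1, 3), 0), Add(1, Mul(Rational(-1, 3), 0)))), 1) = Mul(Add(1, Mul(0, Add(1, 0))), 1) = Mul(Add(1, Mul(0, 1)), 1) = Mul(Add(1, 0), 1) = Mul(1, 1) = 1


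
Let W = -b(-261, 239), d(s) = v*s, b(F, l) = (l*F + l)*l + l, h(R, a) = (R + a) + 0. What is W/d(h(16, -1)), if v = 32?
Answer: 4950407/160 ≈ 30940.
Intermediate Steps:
h(R, a) = R + a
b(F, l) = l + l*(l + F*l) (b(F, l) = (F*l + l)*l + l = (l + F*l)*l + l = l*(l + F*l) + l = l + l*(l + F*l))
d(s) = 32*s
W = 14851221 (W = -239*(1 + 239 - 261*239) = -239*(1 + 239 - 62379) = -239*(-62139) = -1*(-14851221) = 14851221)
W/d(h(16, -1)) = 14851221/((32*(16 - 1))) = 14851221/((32*15)) = 14851221/480 = 14851221*(1/480) = 4950407/160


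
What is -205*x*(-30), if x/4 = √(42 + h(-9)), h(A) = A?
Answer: 24600*√33 ≈ 1.4132e+5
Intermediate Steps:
x = 4*√33 (x = 4*√(42 - 9) = 4*√33 ≈ 22.978)
-205*x*(-30) = -820*√33*(-30) = 24600*√33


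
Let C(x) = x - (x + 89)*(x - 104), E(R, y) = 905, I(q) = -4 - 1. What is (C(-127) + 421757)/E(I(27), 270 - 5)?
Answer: 412852/905 ≈ 456.19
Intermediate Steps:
I(q) = -5
C(x) = x - (-104 + x)*(89 + x) (C(x) = x - (89 + x)*(-104 + x) = x - (-104 + x)*(89 + x))
(C(-127) + 421757)/E(I(27), 270 - 5) = ((9256 - 1*(-127)² + 16*(-127)) + 421757)/905 = ((9256 - 1*16129 - 2032) + 421757)*(1/905) = ((9256 - 16129 - 2032) + 421757)*(1/905) = (-8905 + 421757)*(1/905) = 412852*(1/905) = 412852/905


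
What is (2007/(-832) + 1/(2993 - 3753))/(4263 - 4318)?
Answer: 190769/4347200 ≈ 0.043883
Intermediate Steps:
(2007/(-832) + 1/(2993 - 3753))/(4263 - 4318) = (2007*(-1/832) + 1/(-760))/(-55) = (-2007/832 - 1/760)*(-1/55) = -190769/79040*(-1/55) = 190769/4347200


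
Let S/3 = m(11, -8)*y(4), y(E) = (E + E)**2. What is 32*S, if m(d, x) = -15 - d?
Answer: -159744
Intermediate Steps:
y(E) = 4*E**2 (y(E) = (2*E)**2 = 4*E**2)
S = -4992 (S = 3*((-15 - 1*11)*(4*4**2)) = 3*((-15 - 11)*(4*16)) = 3*(-26*64) = 3*(-1664) = -4992)
32*S = 32*(-4992) = -159744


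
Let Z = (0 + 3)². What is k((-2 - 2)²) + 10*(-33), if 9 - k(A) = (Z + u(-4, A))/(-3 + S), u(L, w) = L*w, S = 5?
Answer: -587/2 ≈ -293.50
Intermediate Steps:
Z = 9 (Z = 3² = 9)
k(A) = 9/2 + 2*A (k(A) = 9 - (9 - 4*A)/(-3 + 5) = 9 - (9 - 4*A)/2 = 9 - (9/2 - 2*A) = 9 + (-9/2 + 2*A) = 9/2 + 2*A)
k((-2 - 2)²) + 10*(-33) = (9/2 + 2*(-2 - 2)²) + 10*(-33) = (9/2 + 2*(-4)²) - 330 = (9/2 + 2*16) - 330 = (9/2 + 32) - 330 = 73/2 - 330 = -587/2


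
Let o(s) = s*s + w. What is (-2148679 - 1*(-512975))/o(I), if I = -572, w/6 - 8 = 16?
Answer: -204463/40916 ≈ -4.9971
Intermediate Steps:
w = 144 (w = 48 + 6*16 = 48 + 96 = 144)
o(s) = 144 + s² (o(s) = s*s + 144 = s² + 144 = 144 + s²)
(-2148679 - 1*(-512975))/o(I) = (-2148679 - 1*(-512975))/(144 + (-572)²) = (-2148679 + 512975)/(144 + 327184) = -1635704/327328 = -1635704*1/327328 = -204463/40916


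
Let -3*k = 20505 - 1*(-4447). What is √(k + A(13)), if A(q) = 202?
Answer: I*√73038/3 ≈ 90.085*I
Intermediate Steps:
k = -24952/3 (k = -(20505 - 1*(-4447))/3 = -(20505 + 4447)/3 = -⅓*24952 = -24952/3 ≈ -8317.3)
√(k + A(13)) = √(-24952/3 + 202) = √(-24346/3) = I*√73038/3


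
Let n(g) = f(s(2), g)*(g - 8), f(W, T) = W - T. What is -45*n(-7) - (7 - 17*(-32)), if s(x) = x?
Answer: 5524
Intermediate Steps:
n(g) = (-8 + g)*(2 - g) (n(g) = (2 - g)*(g - 8) = (2 - g)*(-8 + g) = (-8 + g)*(2 - g))
-45*n(-7) - (7 - 17*(-32)) = -(-45)*(-8 - 7)*(-2 - 7) - (7 - 17*(-32)) = -(-45)*(-15)*(-9) - (7 + 544) = -45*(-135) - 1*551 = 6075 - 551 = 5524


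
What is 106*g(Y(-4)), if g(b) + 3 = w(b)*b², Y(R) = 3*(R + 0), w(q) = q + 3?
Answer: -137694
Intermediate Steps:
w(q) = 3 + q
Y(R) = 3*R
g(b) = -3 + b²*(3 + b) (g(b) = -3 + (3 + b)*b² = -3 + b²*(3 + b))
106*g(Y(-4)) = 106*(-3 + (3*(-4))²*(3 + 3*(-4))) = 106*(-3 + (-12)²*(3 - 12)) = 106*(-3 + 144*(-9)) = 106*(-3 - 1296) = 106*(-1299) = -137694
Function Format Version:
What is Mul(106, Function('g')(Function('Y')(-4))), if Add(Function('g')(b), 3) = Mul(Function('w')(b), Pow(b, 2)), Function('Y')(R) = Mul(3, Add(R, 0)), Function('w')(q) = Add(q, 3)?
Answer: -137694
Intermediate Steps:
Function('w')(q) = Add(3, q)
Function('Y')(R) = Mul(3, R)
Function('g')(b) = Add(-3, Mul(Pow(b, 2), Add(3, b))) (Function('g')(b) = Add(-3, Mul(Add(3, b), Pow(b, 2))) = Add(-3, Mul(Pow(b, 2), Add(3, b))))
Mul(106, Function('g')(Function('Y')(-4))) = Mul(106, Add(-3, Mul(Pow(Mul(3, -4), 2), Add(3, Mul(3, -4))))) = Mul(106, Add(-3, Mul(Pow(-12, 2), Add(3, -12)))) = Mul(106, Add(-3, Mul(144, -9))) = Mul(106, Add(-3, -1296)) = Mul(106, -1299) = -137694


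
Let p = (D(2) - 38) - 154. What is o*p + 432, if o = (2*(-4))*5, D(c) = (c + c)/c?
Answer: 8032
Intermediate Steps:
D(c) = 2 (D(c) = (2*c)/c = 2)
p = -190 (p = (2 - 38) - 154 = -36 - 154 = -190)
o = -40 (o = -8*5 = -40)
o*p + 432 = -40*(-190) + 432 = 7600 + 432 = 8032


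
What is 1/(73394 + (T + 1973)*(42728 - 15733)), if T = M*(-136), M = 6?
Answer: 1/31306609 ≈ 3.1942e-8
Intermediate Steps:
T = -816 (T = 6*(-136) = -816)
1/(73394 + (T + 1973)*(42728 - 15733)) = 1/(73394 + (-816 + 1973)*(42728 - 15733)) = 1/(73394 + 1157*26995) = 1/(73394 + 31233215) = 1/31306609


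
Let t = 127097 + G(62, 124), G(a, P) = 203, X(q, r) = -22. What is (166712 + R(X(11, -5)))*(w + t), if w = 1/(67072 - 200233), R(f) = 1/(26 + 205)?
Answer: 652806250974466427/30760191 ≈ 2.1222e+10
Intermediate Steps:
R(f) = 1/231
t = 127300 (t = 127097 + 203 = 127300)
w = -1/133161 (w = 1/(-133161) = -1/133161 ≈ -7.5097e-6)
(166712 + R(X(11, -5)))*(w + t) = (166712 + 1/231)*(-1/133161 + 127300) = (38510473/231)*(16951395299/133161) = 652806250974466427/30760191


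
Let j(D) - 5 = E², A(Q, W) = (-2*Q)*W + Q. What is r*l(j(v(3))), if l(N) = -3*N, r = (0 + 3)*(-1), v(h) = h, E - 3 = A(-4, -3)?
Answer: 5670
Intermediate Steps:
A(Q, W) = Q - 2*Q*W (A(Q, W) = -2*Q*W + Q = Q - 2*Q*W)
E = -25 (E = 3 - 4*(1 - 2*(-3)) = 3 - 4*(1 + 6) = 3 - 4*7 = 3 - 28 = -25)
j(D) = 630 (j(D) = 5 + (-25)² = 5 + 625 = 630)
r = -3 (r = 3*(-1) = -3)
r*l(j(v(3))) = -(-9)*630 = -3*(-1890) = 5670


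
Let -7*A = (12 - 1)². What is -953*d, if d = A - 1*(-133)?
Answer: -771930/7 ≈ -1.1028e+5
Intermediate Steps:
A = -121/7 (A = -(12 - 1)²/7 = -⅐*11² = -⅐*121 = -121/7 ≈ -17.286)
d = 810/7 (d = -121/7 - 1*(-133) = -121/7 + 133 = 810/7 ≈ 115.71)
-953*d = -953*810/7 = -771930/7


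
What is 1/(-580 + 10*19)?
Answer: -1/390 ≈ -0.0025641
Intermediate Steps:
1/(-580 + 10*19) = 1/(-580 + 190) = 1/(-390) = -1/390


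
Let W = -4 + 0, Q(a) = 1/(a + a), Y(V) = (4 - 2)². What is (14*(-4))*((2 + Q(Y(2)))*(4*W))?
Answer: 1904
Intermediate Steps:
Y(V) = 4 (Y(V) = 2² = 4)
Q(a) = 1/(2*a)
W = -4
(14*(-4))*((2 + Q(Y(2)))*(4*W)) = (14*(-4))*((2 + (½)/4)*(4*(-4))) = -56*(2 + (½)*(¼))*(-16) = -56*(2 + ⅛)*(-16) = -119*(-16) = -56*(-34) = 1904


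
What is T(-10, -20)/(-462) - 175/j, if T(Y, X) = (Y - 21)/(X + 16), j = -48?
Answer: 4471/1232 ≈ 3.6291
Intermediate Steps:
T(Y, X) = (-21 + Y)/(16 + X)
T(-10, -20)/(-462) - 175/j = ((-21 - 10)/(16 - 20))/(-462) - 175/(-48) = (-31/(-4))*(-1/462) - 175*(-1/48) = -¼*(-31)*(-1/462) + 175/48 = (31/4)*(-1/462) + 175/48 = -31/1848 + 175/48 = 4471/1232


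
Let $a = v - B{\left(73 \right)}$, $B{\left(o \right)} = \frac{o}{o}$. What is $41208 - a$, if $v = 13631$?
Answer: $27578$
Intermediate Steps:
$B{\left(o \right)} = 1$
$a = 13630$ ($a = 13631 - 1 = 13630$)
$41208 - a = 41208 - 13630 = 27578$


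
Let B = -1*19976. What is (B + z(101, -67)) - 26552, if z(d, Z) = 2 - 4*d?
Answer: -46930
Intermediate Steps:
B = -19976
(B + z(101, -67)) - 26552 = (-19976 + (2 - 4*101)) - 26552 = (-19976 + (2 - 404)) - 26552 = (-19976 - 402) - 26552 = -20378 - 26552 = -46930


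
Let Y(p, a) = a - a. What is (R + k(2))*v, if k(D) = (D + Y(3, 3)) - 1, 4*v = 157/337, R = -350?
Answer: -54793/1348 ≈ -40.648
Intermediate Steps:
v = 157/1348 (v = (157/337)/4 = (157*(1/337))/4 = (1/4)*(157/337) = 157/1348 ≈ 0.11647)
Y(p, a) = 0
k(D) = -1 + D (k(D) = (D + 0) - 1 = D - 1 = -1 + D)
(R + k(2))*v = (-350 + (-1 + 2))*(157/1348) = (-350 + 1)*(157/1348) = -349*157/1348 = -54793/1348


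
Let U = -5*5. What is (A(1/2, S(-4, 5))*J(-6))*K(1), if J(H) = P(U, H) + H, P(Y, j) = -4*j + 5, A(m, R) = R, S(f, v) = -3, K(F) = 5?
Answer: -345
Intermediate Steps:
U = -25
P(Y, j) = 5 - 4*j
J(H) = 5 - 3*H (J(H) = (5 - 4*H) + H = 5 - 3*H)
(A(1/2, S(-4, 5))*J(-6))*K(1) = -3*(5 - 3*(-6))*5 = -3*(5 + 18)*5 = -3*23*5 = -69*5 = -345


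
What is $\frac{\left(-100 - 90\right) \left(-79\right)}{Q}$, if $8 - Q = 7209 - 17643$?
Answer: $\frac{7505}{5221} \approx 1.4375$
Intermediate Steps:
$Q = 10442$ ($Q = 8 - \left(7209 - 17643\right) = 8 - -10434 = 8 + 10434 = 10442$)
$\frac{\left(-100 - 90\right) \left(-79\right)}{Q} = \frac{\left(-100 - 90\right) \left(-79\right)}{10442} = \left(-100 - 90\right) \left(-79\right) \frac{1}{10442} = \left(-190\right) \left(-79\right) \frac{1}{10442} = 15010 \cdot \frac{1}{10442} = \frac{7505}{5221}$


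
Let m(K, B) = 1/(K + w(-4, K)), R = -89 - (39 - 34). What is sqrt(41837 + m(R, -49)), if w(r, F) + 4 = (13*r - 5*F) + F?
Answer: sqrt(2136866838)/226 ≈ 204.54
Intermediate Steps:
w(r, F) = -4 - 4*F + 13*r (w(r, F) = -4 + ((13*r - 5*F) + F) = -4 + ((-5*F + 13*r) + F) = -4 + (-4*F + 13*r) = -4 - 4*F + 13*r)
R = -94 (R = -89 - 1*5 = -89 - 5 = -94)
m(K, B) = 1/(-56 - 3*K) (m(K, B) = 1/(K + (-4 - 4*K + 13*(-4))) = 1/(K + (-4 - 4*K - 52)) = 1/(K + (-56 - 4*K)) = 1/(-56 - 3*K))
sqrt(41837 + m(R, -49)) = sqrt(41837 - 1/(56 + 3*(-94))) = sqrt(41837 - 1/(56 - 282)) = sqrt(41837 - 1/(-226)) = sqrt(41837 - 1*(-1/226)) = sqrt(41837 + 1/226) = sqrt(9455163/226) = sqrt(2136866838)/226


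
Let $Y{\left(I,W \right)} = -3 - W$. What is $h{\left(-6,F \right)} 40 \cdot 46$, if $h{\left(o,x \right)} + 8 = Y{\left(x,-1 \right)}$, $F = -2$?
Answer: $-18400$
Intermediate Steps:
$h{\left(o,x \right)} = -10$ ($h{\left(o,x \right)} = -8 - 2 = -10$)
$h{\left(-6,F \right)} 40 \cdot 46 = \left(-10\right) 40 \cdot 46 = \left(-400\right) 46 = -18400$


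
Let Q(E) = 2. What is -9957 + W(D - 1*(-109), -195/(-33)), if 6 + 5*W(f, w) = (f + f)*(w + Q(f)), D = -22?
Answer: -532563/55 ≈ -9683.0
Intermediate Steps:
W(f, w) = -6/5 + 2*f*(2 + w)/5 (W(f, w) = -6/5 + ((f + f)*(w + 2))/5 = -6/5 + ((2*f)*(2 + w))/5 = -6/5 + (2*f*(2 + w))/5 = -6/5 + 2*f*(2 + w)/5)
-9957 + W(D - 1*(-109), -195/(-33)) = -9957 + (-6/5 + 4*(-22 - 1*(-109))/5 + 2*(-22 - 1*(-109))*(-195/(-33))/5) = -9957 + (-6/5 + 4*(-22 + 109)/5 + 2*(-22 + 109)*(-195*(-1/33))/5) = -9957 + (-6/5 + (⅘)*87 + (⅖)*87*(65/11)) = -9957 + (-6/5 + 348/5 + 2262/11) = -9957 + 15072/55 = -532563/55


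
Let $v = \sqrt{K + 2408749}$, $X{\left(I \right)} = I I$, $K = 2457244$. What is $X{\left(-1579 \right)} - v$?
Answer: $2493241 - \sqrt{4865993} \approx 2.491 \cdot 10^{6}$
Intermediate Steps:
$X{\left(I \right)} = I^{2}$
$v = \sqrt{4865993}$ ($v = \sqrt{2457244 + 2408749} = \sqrt{4865993} \approx 2205.9$)
$X{\left(-1579 \right)} - v = \left(-1579\right)^{2} - \sqrt{4865993} = 2493241 - \sqrt{4865993}$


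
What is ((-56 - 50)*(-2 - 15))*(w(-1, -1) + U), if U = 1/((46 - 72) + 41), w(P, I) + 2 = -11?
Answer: -349588/15 ≈ -23306.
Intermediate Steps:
w(P, I) = -13 (w(P, I) = -2 - 11 = -13)
U = 1/15 (U = 1/(-26 + 41) = 1/15 ≈ 0.066667)
((-56 - 50)*(-2 - 15))*(w(-1, -1) + U) = ((-56 - 50)*(-2 - 15))*(-13 + 1/15) = -106*(-17)*(-194/15) = 1802*(-194/15) = -349588/15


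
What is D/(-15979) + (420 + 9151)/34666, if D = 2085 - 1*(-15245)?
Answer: -447826771/553928014 ≈ -0.80846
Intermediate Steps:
D = 17330 (D = 2085 + 15245 = 17330)
D/(-15979) + (420 + 9151)/34666 = 17330/(-15979) + (420 + 9151)/34666 = 17330*(-1/15979) + 9571*(1/34666) = -17330/15979 + 9571/34666 = -447826771/553928014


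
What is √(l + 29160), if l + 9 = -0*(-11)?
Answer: 3*√3239 ≈ 170.74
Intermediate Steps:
l = -9 (l = -9 - 0*(-11) = -9 - 138*0 = -9 + 0 = -9)
√(l + 29160) = √(-9 + 29160) = √29151 = 3*√3239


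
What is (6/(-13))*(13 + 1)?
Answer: -84/13 ≈ -6.4615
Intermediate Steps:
(6/(-13))*(13 + 1) = (6*(-1/13))*14 = -6/13*14 = -84/13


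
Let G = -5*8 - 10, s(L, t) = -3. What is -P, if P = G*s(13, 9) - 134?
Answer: -16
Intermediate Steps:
G = -50 (G = -40 - 10 = -50)
P = 16 (P = -50*(-3) - 134 = 150 - 134 = 16)
-P = -1*16 = -16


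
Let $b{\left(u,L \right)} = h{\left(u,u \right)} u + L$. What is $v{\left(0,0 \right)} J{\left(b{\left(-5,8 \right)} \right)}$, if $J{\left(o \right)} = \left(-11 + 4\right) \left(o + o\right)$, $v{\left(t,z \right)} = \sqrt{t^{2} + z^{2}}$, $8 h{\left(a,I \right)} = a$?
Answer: $0$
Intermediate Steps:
$h{\left(a,I \right)} = \frac{a}{8}$
$b{\left(u,L \right)} = L + \frac{u^{2}}{8}$ ($b{\left(u,L \right)} = \frac{u}{8} u + L = \frac{u^{2}}{8} + L = L + \frac{u^{2}}{8}$)
$J{\left(o \right)} = - 14 o$ ($J{\left(o \right)} = - 7 \cdot 2 o = - 14 o$)
$v{\left(0,0 \right)} J{\left(b{\left(-5,8 \right)} \right)} = \sqrt{0^{2} + 0^{2}} \left(- 14 \left(8 + \frac{\left(-5\right)^{2}}{8}\right)\right) = \sqrt{0 + 0} \left(- 14 \left(8 + \frac{1}{8} \cdot 25\right)\right) = \sqrt{0} \left(- 14 \left(8 + \frac{25}{8}\right)\right) = 0 \left(\left(-14\right) \frac{89}{8}\right) = 0 \left(- \frac{623}{4}\right) = 0$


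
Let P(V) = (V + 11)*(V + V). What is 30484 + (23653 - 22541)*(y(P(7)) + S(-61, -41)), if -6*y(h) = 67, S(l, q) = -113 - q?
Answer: -185992/3 ≈ -61997.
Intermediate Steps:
P(V) = 2*V*(11 + V) (P(V) = (11 + V)*(2*V) = 2*V*(11 + V))
y(h) = -67/6 (y(h) = -1/6*67 = -67/6)
30484 + (23653 - 22541)*(y(P(7)) + S(-61, -41)) = 30484 + (23653 - 22541)*(-67/6 + (-113 - 1*(-41))) = 30484 + 1112*(-67/6 + (-113 + 41)) = 30484 + 1112*(-67/6 - 72) = 30484 + 1112*(-499/6) = 30484 - 277444/3 = -185992/3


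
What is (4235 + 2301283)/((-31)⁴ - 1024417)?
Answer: -384253/16816 ≈ -22.850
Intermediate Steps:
(4235 + 2301283)/((-31)⁴ - 1024417) = 2305518/(923521 - 1024417) = 2305518/(-100896) = 2305518*(-1/100896) = -384253/16816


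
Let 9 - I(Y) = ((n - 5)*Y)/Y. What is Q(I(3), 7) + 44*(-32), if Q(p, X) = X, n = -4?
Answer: -1401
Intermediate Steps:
I(Y) = 18 (I(Y) = 9 - (-4 - 5)*Y/Y = 9 - (-9*Y)/Y = 9 - 1*(-9) = 9 + 9 = 18)
Q(I(3), 7) + 44*(-32) = 7 + 44*(-32) = 7 - 1408 = -1401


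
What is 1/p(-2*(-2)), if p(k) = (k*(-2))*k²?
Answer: -1/128 ≈ -0.0078125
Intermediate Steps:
p(k) = -2*k³ (p(k) = (-2*k)*k² = -2*k³)
1/p(-2*(-2)) = 1/(-2*(-2*(-2))³) = 1/(-2*4³) = 1/(-2*64) = 1/(-128) = -1/128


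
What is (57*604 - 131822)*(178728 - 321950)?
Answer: 13948963468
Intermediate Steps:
(57*604 - 131822)*(178728 - 321950) = (34428 - 131822)*(-143222) = -97394*(-143222) = 13948963468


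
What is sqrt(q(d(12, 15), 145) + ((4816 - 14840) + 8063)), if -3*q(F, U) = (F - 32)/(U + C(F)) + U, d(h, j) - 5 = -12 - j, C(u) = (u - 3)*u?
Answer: I*sqrt(8734911510)/2085 ≈ 44.825*I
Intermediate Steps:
C(u) = u*(-3 + u) (C(u) = (-3 + u)*u = u*(-3 + u))
d(h, j) = -7 - j (d(h, j) = 5 + (-12 - j) = -7 - j)
q(F, U) = -U/3 - (-32 + F)/(3*(U + F*(-3 + F))) (q(F, U) = -((F - 32)/(U + F*(-3 + F)) + U)/3 = -((-32 + F)/(U + F*(-3 + F)) + U)/3 = -(U + (-32 + F)/(U + F*(-3 + F)))/3 = -U/3 - (-32 + F)/(3*(U + F*(-3 + F))))
sqrt(q(d(12, 15), 145) + ((4816 - 14840) + 8063)) = sqrt((32 - (-7 - 1*15) - 1*145**2 - 1*(-7 - 1*15)*145*(-3 + (-7 - 1*15)))/(3*(145 + (-7 - 1*15)*(-3 + (-7 - 1*15)))) + ((4816 - 14840) + 8063)) = sqrt((32 - (-7 - 15) - 1*21025 - 1*(-7 - 15)*145*(-3 + (-7 - 15)))/(3*(145 + (-7 - 15)*(-3 + (-7 - 15)))) + (-10024 + 8063)) = sqrt((32 - 1*(-22) - 21025 - 1*(-22)*145*(-3 - 22))/(3*(145 - 22*(-3 - 22))) - 1961) = sqrt((32 + 22 - 21025 - 1*(-22)*145*(-25))/(3*(145 - 22*(-25))) - 1961) = sqrt((32 + 22 - 21025 - 79750)/(3*(145 + 550)) - 1961) = sqrt((1/3)*(-100721)/695 - 1961) = sqrt((1/3)*(1/695)*(-100721) - 1961) = sqrt(-100721/2085 - 1961) = sqrt(-4189406/2085) = I*sqrt(8734911510)/2085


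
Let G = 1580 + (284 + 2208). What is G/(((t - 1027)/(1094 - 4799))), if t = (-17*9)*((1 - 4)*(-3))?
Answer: 3771690/601 ≈ 6275.7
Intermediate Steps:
t = -1377 (t = -(-459)*(-3) = -153*9 = -1377)
G = 4072 (G = 1580 + 2492 = 4072)
G/(((t - 1027)/(1094 - 4799))) = 4072/(((-1377 - 1027)/(1094 - 4799))) = 4072/((-2404/(-3705))) = 4072/((-2404*(-1/3705))) = 4072/(2404/3705) = 4072*(3705/2404) = 3771690/601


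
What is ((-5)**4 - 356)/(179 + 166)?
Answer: 269/345 ≈ 0.77971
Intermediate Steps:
((-5)**4 - 356)/(179 + 166) = (625 - 356)/345 = 269*(1/345) = 269/345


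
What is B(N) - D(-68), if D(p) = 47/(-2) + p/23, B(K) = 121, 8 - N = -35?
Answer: 6783/46 ≈ 147.46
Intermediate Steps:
N = 43 (N = 8 - 1*(-35) = 8 + 35 = 43)
D(p) = -47/2 + p/23 (D(p) = 47*(-½) + p*(1/23) = -47/2 + p/23)
B(N) - D(-68) = 121 - (-47/2 + (1/23)*(-68)) = 121 - (-47/2 - 68/23) = 121 - 1*(-1217/46) = 121 + 1217/46 = 6783/46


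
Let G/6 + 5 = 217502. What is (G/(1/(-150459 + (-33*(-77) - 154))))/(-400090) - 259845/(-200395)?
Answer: 3872268926359413/8017603555 ≈ 4.8297e+5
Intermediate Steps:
G = 1304982 (G = -30 + 6*217502 = -30 + 1305012 = 1304982)
(G/(1/(-150459 + (-33*(-77) - 154))))/(-400090) - 259845/(-200395) = (1304982/(1/(-150459 + (-33*(-77) - 154))))/(-400090) - 259845/(-200395) = (1304982/(1/(-150459 + (2541 - 154))))*(-1/400090) - 259845*(-1/200395) = (1304982/(1/(-150459 + 2387)))*(-1/400090) + 51969/40079 = (1304982/(1/(-148072)))*(-1/400090) + 51969/40079 = (1304982/(-1/148072))*(-1/400090) + 51969/40079 = (1304982*(-148072))*(-1/400090) + 51969/40079 = -193231294704*(-1/400090) + 51969/40079 = 96615647352/200045 + 51969/40079 = 3872268926359413/8017603555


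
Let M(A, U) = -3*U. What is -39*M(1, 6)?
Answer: 702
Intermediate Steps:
-39*M(1, 6) = -(-117)*6 = -39*(-18) = 702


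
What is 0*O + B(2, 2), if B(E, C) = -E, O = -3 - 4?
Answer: -2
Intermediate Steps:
O = -7
0*O + B(2, 2) = 0*(-7) - 1*2 = 0 - 2 = -2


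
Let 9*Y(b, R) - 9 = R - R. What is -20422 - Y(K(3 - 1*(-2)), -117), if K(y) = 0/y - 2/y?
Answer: -20423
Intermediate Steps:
K(y) = -2/y (K(y) = 0 - 2/y = -2/y)
Y(b, R) = 1 (Y(b, R) = 1 + (R - R)/9 = 1 + (1/9)*0 = 1 + 0 = 1)
-20422 - Y(K(3 - 1*(-2)), -117) = -20422 - 1*1 = -20422 - 1 = -20423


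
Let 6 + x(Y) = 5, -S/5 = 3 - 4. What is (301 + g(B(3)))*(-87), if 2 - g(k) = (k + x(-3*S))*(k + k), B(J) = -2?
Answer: -25317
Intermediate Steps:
S = 5 (S = -5*(3 - 4) = -5*(-1) = 5)
x(Y) = -1 (x(Y) = -6 + 5 = -1)
g(k) = 2 - 2*k*(-1 + k) (g(k) = 2 - (k - 1)*(k + k) = 2 - (-1 + k)*2*k = 2 - 2*k*(-1 + k))
(301 + g(B(3)))*(-87) = (301 + (2 - 2*(-2)² + 2*(-2)))*(-87) = (301 + (2 - 2*4 - 4))*(-87) = (301 + (2 - 8 - 4))*(-87) = (301 - 10)*(-87) = 291*(-87) = -25317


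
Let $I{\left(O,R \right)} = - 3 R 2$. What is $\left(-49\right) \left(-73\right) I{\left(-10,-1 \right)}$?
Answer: $21462$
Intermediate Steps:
$I{\left(O,R \right)} = - 6 R$
$\left(-49\right) \left(-73\right) I{\left(-10,-1 \right)} = \left(-49\right) \left(-73\right) \left(\left(-6\right) \left(-1\right)\right) = 3577 \cdot 6 = 21462$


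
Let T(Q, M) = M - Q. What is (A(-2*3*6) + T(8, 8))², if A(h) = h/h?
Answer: 1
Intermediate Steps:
A(h) = 1
(A(-2*3*6) + T(8, 8))² = (1 + (8 - 1*8))² = (1 + (8 - 8))² = (1 + 0)² = 1² = 1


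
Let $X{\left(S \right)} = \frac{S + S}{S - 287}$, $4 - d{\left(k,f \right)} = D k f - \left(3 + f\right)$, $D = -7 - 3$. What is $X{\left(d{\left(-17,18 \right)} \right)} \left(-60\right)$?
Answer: $- \frac{182100}{1661} \approx -109.63$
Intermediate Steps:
$D = -10$
$d{\left(k,f \right)} = 7 + f + 10 f k$ ($d{\left(k,f \right)} = 4 - \left(- 10 k f - \left(3 + f\right)\right) = 4 - \left(- 10 f k - \left(3 + f\right)\right) = 4 - \left(-3 - f - 10 f k\right) = 4 + \left(3 + f + 10 f k\right) = 7 + f + 10 f k$)
$X{\left(S \right)} = \frac{2 S}{-287 + S}$
$X{\left(d{\left(-17,18 \right)} \right)} \left(-60\right) = \frac{2 \left(7 + 18 + 10 \cdot 18 \left(-17\right)\right)}{-287 + \left(7 + 18 + 10 \cdot 18 \left(-17\right)\right)} \left(-60\right) = \frac{2 \left(7 + 18 - 3060\right)}{-287 + \left(7 + 18 - 3060\right)} \left(-60\right) = 2 \left(-3035\right) \frac{1}{-287 - 3035} \left(-60\right) = 2 \left(-3035\right) \frac{1}{-3322} \left(-60\right) = 2 \left(-3035\right) \left(- \frac{1}{3322}\right) \left(-60\right) = \frac{3035}{1661} \left(-60\right) = - \frac{182100}{1661}$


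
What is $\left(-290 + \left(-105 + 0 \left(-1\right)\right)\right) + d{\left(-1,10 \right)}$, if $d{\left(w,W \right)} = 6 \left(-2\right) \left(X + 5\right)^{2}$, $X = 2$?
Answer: $-983$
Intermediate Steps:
$d{\left(w,W \right)} = -588$ ($d{\left(w,W \right)} = 6 \left(-2\right) \left(2 + 5\right)^{2} = - 12 \cdot 7^{2} = \left(-12\right) 49 = -588$)
$\left(-290 + \left(-105 + 0 \left(-1\right)\right)\right) + d{\left(-1,10 \right)} = \left(-290 + \left(-105 + 0 \left(-1\right)\right)\right) - 588 = \left(-290 + \left(-105 + 0\right)\right) - 588 = \left(-290 - 105\right) - 588 = -395 - 588 = -983$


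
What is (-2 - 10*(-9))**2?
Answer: 7744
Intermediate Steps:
(-2 - 10*(-9))**2 = (-2 + 90)**2 = 88**2 = 7744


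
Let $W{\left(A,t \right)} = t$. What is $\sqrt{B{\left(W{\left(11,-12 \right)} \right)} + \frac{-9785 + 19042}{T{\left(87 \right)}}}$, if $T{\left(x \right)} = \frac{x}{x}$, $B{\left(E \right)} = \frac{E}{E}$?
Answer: $\sqrt{9258} \approx 96.219$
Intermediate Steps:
$B{\left(E \right)} = 1$
$T{\left(x \right)} = 1$
$\sqrt{B{\left(W{\left(11,-12 \right)} \right)} + \frac{-9785 + 19042}{T{\left(87 \right)}}} = \sqrt{1 + \frac{-9785 + 19042}{1}} = \sqrt{1 + 9257 \cdot 1} = \sqrt{1 + 9257} = \sqrt{9258}$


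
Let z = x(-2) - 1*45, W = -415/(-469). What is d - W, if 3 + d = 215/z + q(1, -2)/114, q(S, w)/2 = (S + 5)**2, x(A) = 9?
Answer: -2959505/320796 ≈ -9.2255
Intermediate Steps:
q(S, w) = 2*(5 + S)**2 (q(S, w) = 2*(S + 5)**2 = 2*(5 + S)**2)
W = 415/469 (W = -415*(-1/469) = 415/469 ≈ 0.88486)
z = -36 (z = 9 - 1*45 = 9 - 45 = -36)
d = -5705/684 (d = -3 + (215/(-36) + (2*(5 + 1)**2)/114) = -3 + (215*(-1/36) + (2*6**2)*(1/114)) = -3 + (-215/36 + (2*36)*(1/114)) = -3 + (-215/36 + 72*(1/114)) = -3 + (-215/36 + 12/19) = -3 - 3653/684 = -5705/684 ≈ -8.3406)
d - W = -5705/684 - 1*415/469 = -5705/684 - 415/469 = -2959505/320796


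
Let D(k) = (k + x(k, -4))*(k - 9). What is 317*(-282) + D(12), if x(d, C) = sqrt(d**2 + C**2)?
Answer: -89358 + 12*sqrt(10) ≈ -89320.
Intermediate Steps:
x(d, C) = sqrt(C**2 + d**2)
D(k) = (-9 + k)*(k + sqrt(16 + k**2)) (D(k) = (k + sqrt((-4)**2 + k**2))*(k - 9) = (k + sqrt(16 + k**2))*(-9 + k) = (-9 + k)*(k + sqrt(16 + k**2)))
317*(-282) + D(12) = 317*(-282) + (12**2 - 9*12 - 9*sqrt(16 + 12**2) + 12*sqrt(16 + 12**2)) = -89394 + (144 - 108 - 9*sqrt(16 + 144) + 12*sqrt(16 + 144)) = -89394 + (144 - 108 - 36*sqrt(10) + 12*sqrt(160)) = -89394 + (144 - 108 - 36*sqrt(10) + 12*(4*sqrt(10))) = -89394 + (144 - 108 - 36*sqrt(10) + 48*sqrt(10)) = -89394 + (36 + 12*sqrt(10)) = -89358 + 12*sqrt(10)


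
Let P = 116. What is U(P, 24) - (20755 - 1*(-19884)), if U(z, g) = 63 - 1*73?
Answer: -40649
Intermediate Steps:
U(z, g) = -10 (U(z, g) = 63 - 73 = -10)
U(P, 24) - (20755 - 1*(-19884)) = -10 - (20755 - 1*(-19884)) = -10 - (20755 + 19884) = -10 - 1*40639 = -10 - 40639 = -40649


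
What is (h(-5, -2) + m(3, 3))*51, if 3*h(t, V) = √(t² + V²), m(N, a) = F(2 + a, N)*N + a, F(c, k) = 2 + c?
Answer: 1224 + 17*√29 ≈ 1315.5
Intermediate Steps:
m(N, a) = a + N*(4 + a) (m(N, a) = (2 + (2 + a))*N + a = (4 + a)*N + a = N*(4 + a) + a = a + N*(4 + a))
h(t, V) = √(V² + t²)/3 (h(t, V) = √(t² + V²)/3 = √(V² + t²)/3)
(h(-5, -2) + m(3, 3))*51 = (√((-2)² + (-5)²)/3 + (3 + 3*(4 + 3)))*51 = (√(4 + 25)/3 + (3 + 3*7))*51 = (√29/3 + (3 + 21))*51 = (√29/3 + 24)*51 = (24 + √29/3)*51 = 1224 + 17*√29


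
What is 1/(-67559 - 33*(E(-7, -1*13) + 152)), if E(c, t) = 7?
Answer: -1/72806 ≈ -1.3735e-5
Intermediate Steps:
1/(-67559 - 33*(E(-7, -1*13) + 152)) = 1/(-67559 - 33*(7 + 152)) = 1/(-67559 - 33*159) = 1/(-67559 - 5247) = 1/(-72806) = -1/72806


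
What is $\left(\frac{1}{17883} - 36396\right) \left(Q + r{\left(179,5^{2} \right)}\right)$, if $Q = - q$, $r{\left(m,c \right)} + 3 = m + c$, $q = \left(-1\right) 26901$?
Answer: $- \frac{5879956571678}{5961} \approx -9.864 \cdot 10^{8}$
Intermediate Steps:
$q = -26901$
$r{\left(m,c \right)} = -3 + c + m$ ($r{\left(m,c \right)} = -3 + \left(m + c\right) = -3 + \left(c + m\right) = -3 + c + m$)
$Q = 26901$ ($Q = \left(-1\right) \left(-26901\right) = 26901$)
$\left(\frac{1}{17883} - 36396\right) \left(Q + r{\left(179,5^{2} \right)}\right) = \left(\frac{1}{17883} - 36396\right) \left(26901 + \left(-3 + 5^{2} + 179\right)\right) = \left(\frac{1}{17883} - 36396\right) \left(26901 + \left(-3 + 25 + 179\right)\right) = - \frac{650869667 \left(26901 + 201\right)}{17883} = \left(- \frac{650869667}{17883}\right) 27102 = - \frac{5879956571678}{5961}$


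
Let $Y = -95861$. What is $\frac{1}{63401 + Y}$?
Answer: $- \frac{1}{32460} \approx -3.0807 \cdot 10^{-5}$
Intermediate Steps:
$\frac{1}{63401 + Y} = \frac{1}{63401 - 95861} = \frac{1}{-32460} = - \frac{1}{32460}$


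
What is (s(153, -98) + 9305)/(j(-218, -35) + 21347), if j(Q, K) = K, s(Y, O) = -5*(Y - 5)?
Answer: 2855/7104 ≈ 0.40189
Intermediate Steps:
s(Y, O) = 25 - 5*Y (s(Y, O) = -5*(-5 + Y) = 25 - 5*Y)
(s(153, -98) + 9305)/(j(-218, -35) + 21347) = ((25 - 5*153) + 9305)/(-35 + 21347) = ((25 - 765) + 9305)/21312 = (-740 + 9305)*(1/21312) = 8565*(1/21312) = 2855/7104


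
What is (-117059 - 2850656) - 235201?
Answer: -3202916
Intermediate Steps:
(-117059 - 2850656) - 235201 = -2967715 - 235201 = -3202916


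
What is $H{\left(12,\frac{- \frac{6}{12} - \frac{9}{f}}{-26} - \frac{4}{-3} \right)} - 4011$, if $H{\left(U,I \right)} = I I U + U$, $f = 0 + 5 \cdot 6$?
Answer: $- \frac{50404301}{12675} \approx -3976.7$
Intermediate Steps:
$f = 30$ ($f = 0 + 30 = 30$)
$H{\left(U,I \right)} = U + U I^{2}$ ($H{\left(U,I \right)} = I^{2} U + U = U I^{2} + U = U + U I^{2}$)
$H{\left(12,\frac{- \frac{6}{12} - \frac{9}{f}}{-26} - \frac{4}{-3} \right)} - 4011 = 12 \left(1 + \left(\frac{- \frac{6}{12} - \frac{9}{30}}{-26} - \frac{4}{-3}\right)^{2}\right) - 4011 = 12 \left(1 + \left(\left(\left(-6\right) \frac{1}{12} - \frac{3}{10}\right) \left(- \frac{1}{26}\right) - - \frac{4}{3}\right)^{2}\right) - 4011 = 12 \left(1 + \left(\left(- \frac{1}{2} - \frac{3}{10}\right) \left(- \frac{1}{26}\right) + \frac{4}{3}\right)^{2}\right) - 4011 = 12 \left(1 + \left(\left(- \frac{4}{5}\right) \left(- \frac{1}{26}\right) + \frac{4}{3}\right)^{2}\right) - 4011 = 12 \left(1 + \left(\frac{2}{65} + \frac{4}{3}\right)^{2}\right) - 4011 = 12 \left(1 + \left(\frac{266}{195}\right)^{2}\right) - 4011 = 12 \left(1 + \frac{70756}{38025}\right) - 4011 = 12 \cdot \frac{108781}{38025} - 4011 = \frac{435124}{12675} - 4011 = - \frac{50404301}{12675}$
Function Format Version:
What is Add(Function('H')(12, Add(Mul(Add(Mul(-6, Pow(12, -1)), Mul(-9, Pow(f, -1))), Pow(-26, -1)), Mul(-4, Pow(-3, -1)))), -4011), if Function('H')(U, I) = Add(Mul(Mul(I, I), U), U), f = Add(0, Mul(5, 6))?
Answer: Rational(-50404301, 12675) ≈ -3976.7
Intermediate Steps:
f = 30 (f = Add(0, 30) = 30)
Function('H')(U, I) = Add(U, Mul(U, Pow(I, 2))) (Function('H')(U, I) = Add(Mul(Pow(I, 2), U), U) = Add(Mul(U, Pow(I, 2)), U) = Add(U, Mul(U, Pow(I, 2))))
Add(Function('H')(12, Add(Mul(Add(Mul(-6, Pow(12, -1)), Mul(-9, Pow(f, -1))), Pow(-26, -1)), Mul(-4, Pow(-3, -1)))), -4011) = Add(Mul(12, Add(1, Pow(Add(Mul(Add(Mul(-6, Pow(12, -1)), Mul(-9, Pow(30, -1))), Pow(-26, -1)), Mul(-4, Pow(-3, -1))), 2))), -4011) = Add(Mul(12, Add(1, Pow(Add(Mul(Add(Mul(-6, Rational(1, 12)), Mul(-9, Rational(1, 30))), Rational(-1, 26)), Mul(-4, Rational(-1, 3))), 2))), -4011) = Add(Mul(12, Add(1, Pow(Add(Mul(Add(Rational(-1, 2), Rational(-3, 10)), Rational(-1, 26)), Rational(4, 3)), 2))), -4011) = Add(Mul(12, Add(1, Pow(Add(Mul(Rational(-4, 5), Rational(-1, 26)), Rational(4, 3)), 2))), -4011) = Add(Mul(12, Add(1, Pow(Add(Rational(2, 65), Rational(4, 3)), 2))), -4011) = Add(Mul(12, Add(1, Pow(Rational(266, 195), 2))), -4011) = Add(Mul(12, Add(1, Rational(70756, 38025))), -4011) = Add(Mul(12, Rational(108781, 38025)), -4011) = Add(Rational(435124, 12675), -4011) = Rational(-50404301, 12675)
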